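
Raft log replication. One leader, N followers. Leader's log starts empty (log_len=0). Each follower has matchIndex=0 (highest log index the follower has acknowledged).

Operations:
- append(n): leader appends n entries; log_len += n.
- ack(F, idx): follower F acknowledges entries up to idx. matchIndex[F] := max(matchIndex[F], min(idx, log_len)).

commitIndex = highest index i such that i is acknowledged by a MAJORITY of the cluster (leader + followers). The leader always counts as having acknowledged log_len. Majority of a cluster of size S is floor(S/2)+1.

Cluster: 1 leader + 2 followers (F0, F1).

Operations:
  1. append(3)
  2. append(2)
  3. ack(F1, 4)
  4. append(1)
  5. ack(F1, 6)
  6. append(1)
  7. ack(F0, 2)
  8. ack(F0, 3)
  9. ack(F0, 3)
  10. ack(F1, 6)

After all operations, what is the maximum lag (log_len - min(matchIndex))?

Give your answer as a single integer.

Answer: 4

Derivation:
Op 1: append 3 -> log_len=3
Op 2: append 2 -> log_len=5
Op 3: F1 acks idx 4 -> match: F0=0 F1=4; commitIndex=4
Op 4: append 1 -> log_len=6
Op 5: F1 acks idx 6 -> match: F0=0 F1=6; commitIndex=6
Op 6: append 1 -> log_len=7
Op 7: F0 acks idx 2 -> match: F0=2 F1=6; commitIndex=6
Op 8: F0 acks idx 3 -> match: F0=3 F1=6; commitIndex=6
Op 9: F0 acks idx 3 -> match: F0=3 F1=6; commitIndex=6
Op 10: F1 acks idx 6 -> match: F0=3 F1=6; commitIndex=6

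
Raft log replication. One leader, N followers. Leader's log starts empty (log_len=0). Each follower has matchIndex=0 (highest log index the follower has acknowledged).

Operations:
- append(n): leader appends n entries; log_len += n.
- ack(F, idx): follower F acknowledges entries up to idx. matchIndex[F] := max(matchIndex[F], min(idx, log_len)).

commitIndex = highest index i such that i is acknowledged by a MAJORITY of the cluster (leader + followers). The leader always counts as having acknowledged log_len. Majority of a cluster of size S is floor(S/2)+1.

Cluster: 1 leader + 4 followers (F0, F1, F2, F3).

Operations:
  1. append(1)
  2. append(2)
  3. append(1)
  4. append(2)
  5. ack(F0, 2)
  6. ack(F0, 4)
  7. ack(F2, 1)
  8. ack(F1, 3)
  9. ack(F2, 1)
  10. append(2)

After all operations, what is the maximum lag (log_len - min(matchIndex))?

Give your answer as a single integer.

Answer: 8

Derivation:
Op 1: append 1 -> log_len=1
Op 2: append 2 -> log_len=3
Op 3: append 1 -> log_len=4
Op 4: append 2 -> log_len=6
Op 5: F0 acks idx 2 -> match: F0=2 F1=0 F2=0 F3=0; commitIndex=0
Op 6: F0 acks idx 4 -> match: F0=4 F1=0 F2=0 F3=0; commitIndex=0
Op 7: F2 acks idx 1 -> match: F0=4 F1=0 F2=1 F3=0; commitIndex=1
Op 8: F1 acks idx 3 -> match: F0=4 F1=3 F2=1 F3=0; commitIndex=3
Op 9: F2 acks idx 1 -> match: F0=4 F1=3 F2=1 F3=0; commitIndex=3
Op 10: append 2 -> log_len=8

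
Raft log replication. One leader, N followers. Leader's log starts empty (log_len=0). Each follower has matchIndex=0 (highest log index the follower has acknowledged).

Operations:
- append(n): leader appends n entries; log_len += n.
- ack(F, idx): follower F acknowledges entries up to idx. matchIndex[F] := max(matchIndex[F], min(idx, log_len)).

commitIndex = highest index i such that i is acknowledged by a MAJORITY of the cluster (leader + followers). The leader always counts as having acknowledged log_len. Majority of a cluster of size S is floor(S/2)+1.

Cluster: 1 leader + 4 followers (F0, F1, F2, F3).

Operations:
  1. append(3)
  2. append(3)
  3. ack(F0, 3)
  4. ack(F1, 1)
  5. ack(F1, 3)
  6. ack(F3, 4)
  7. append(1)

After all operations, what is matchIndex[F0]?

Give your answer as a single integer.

Op 1: append 3 -> log_len=3
Op 2: append 3 -> log_len=6
Op 3: F0 acks idx 3 -> match: F0=3 F1=0 F2=0 F3=0; commitIndex=0
Op 4: F1 acks idx 1 -> match: F0=3 F1=1 F2=0 F3=0; commitIndex=1
Op 5: F1 acks idx 3 -> match: F0=3 F1=3 F2=0 F3=0; commitIndex=3
Op 6: F3 acks idx 4 -> match: F0=3 F1=3 F2=0 F3=4; commitIndex=3
Op 7: append 1 -> log_len=7

Answer: 3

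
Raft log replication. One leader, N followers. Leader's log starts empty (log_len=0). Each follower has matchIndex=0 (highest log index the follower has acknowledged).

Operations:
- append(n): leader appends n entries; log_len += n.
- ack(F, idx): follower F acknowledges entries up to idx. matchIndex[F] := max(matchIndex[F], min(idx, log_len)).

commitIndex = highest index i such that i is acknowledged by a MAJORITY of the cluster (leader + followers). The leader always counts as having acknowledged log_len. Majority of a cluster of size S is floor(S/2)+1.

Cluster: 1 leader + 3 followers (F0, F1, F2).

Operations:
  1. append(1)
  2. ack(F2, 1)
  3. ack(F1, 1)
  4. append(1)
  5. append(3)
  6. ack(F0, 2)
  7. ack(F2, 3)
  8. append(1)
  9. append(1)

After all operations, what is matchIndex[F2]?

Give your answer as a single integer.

Op 1: append 1 -> log_len=1
Op 2: F2 acks idx 1 -> match: F0=0 F1=0 F2=1; commitIndex=0
Op 3: F1 acks idx 1 -> match: F0=0 F1=1 F2=1; commitIndex=1
Op 4: append 1 -> log_len=2
Op 5: append 3 -> log_len=5
Op 6: F0 acks idx 2 -> match: F0=2 F1=1 F2=1; commitIndex=1
Op 7: F2 acks idx 3 -> match: F0=2 F1=1 F2=3; commitIndex=2
Op 8: append 1 -> log_len=6
Op 9: append 1 -> log_len=7

Answer: 3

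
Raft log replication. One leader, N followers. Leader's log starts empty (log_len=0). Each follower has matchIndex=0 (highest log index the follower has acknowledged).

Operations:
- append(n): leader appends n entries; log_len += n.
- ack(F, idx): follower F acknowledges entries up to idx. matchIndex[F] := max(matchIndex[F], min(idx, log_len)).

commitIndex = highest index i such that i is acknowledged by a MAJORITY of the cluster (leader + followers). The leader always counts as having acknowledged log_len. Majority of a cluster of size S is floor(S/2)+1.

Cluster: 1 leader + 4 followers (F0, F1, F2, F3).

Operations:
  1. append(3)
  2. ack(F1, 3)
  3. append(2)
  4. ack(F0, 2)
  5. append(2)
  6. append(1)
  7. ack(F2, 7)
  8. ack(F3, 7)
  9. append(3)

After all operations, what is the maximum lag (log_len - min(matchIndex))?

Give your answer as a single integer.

Op 1: append 3 -> log_len=3
Op 2: F1 acks idx 3 -> match: F0=0 F1=3 F2=0 F3=0; commitIndex=0
Op 3: append 2 -> log_len=5
Op 4: F0 acks idx 2 -> match: F0=2 F1=3 F2=0 F3=0; commitIndex=2
Op 5: append 2 -> log_len=7
Op 6: append 1 -> log_len=8
Op 7: F2 acks idx 7 -> match: F0=2 F1=3 F2=7 F3=0; commitIndex=3
Op 8: F3 acks idx 7 -> match: F0=2 F1=3 F2=7 F3=7; commitIndex=7
Op 9: append 3 -> log_len=11

Answer: 9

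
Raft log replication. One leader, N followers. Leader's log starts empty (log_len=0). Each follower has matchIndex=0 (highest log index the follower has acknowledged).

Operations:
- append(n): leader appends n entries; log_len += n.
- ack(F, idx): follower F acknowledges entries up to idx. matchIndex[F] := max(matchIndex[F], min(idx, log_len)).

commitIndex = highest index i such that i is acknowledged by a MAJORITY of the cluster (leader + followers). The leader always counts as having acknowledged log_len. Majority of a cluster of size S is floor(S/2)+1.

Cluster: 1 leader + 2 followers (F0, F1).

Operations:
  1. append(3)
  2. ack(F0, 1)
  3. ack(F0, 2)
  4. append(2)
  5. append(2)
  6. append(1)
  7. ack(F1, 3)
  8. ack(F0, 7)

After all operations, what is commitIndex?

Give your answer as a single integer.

Op 1: append 3 -> log_len=3
Op 2: F0 acks idx 1 -> match: F0=1 F1=0; commitIndex=1
Op 3: F0 acks idx 2 -> match: F0=2 F1=0; commitIndex=2
Op 4: append 2 -> log_len=5
Op 5: append 2 -> log_len=7
Op 6: append 1 -> log_len=8
Op 7: F1 acks idx 3 -> match: F0=2 F1=3; commitIndex=3
Op 8: F0 acks idx 7 -> match: F0=7 F1=3; commitIndex=7

Answer: 7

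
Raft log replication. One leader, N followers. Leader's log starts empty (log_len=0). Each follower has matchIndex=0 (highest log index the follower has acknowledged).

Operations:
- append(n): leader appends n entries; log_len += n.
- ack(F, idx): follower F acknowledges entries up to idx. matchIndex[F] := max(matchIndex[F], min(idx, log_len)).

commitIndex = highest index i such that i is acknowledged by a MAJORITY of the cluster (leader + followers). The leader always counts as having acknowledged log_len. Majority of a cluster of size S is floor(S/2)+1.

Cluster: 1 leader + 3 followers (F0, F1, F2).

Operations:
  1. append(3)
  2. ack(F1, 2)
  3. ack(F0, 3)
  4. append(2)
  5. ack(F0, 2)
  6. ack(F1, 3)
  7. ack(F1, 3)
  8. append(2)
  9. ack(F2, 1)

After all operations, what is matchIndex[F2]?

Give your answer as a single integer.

Answer: 1

Derivation:
Op 1: append 3 -> log_len=3
Op 2: F1 acks idx 2 -> match: F0=0 F1=2 F2=0; commitIndex=0
Op 3: F0 acks idx 3 -> match: F0=3 F1=2 F2=0; commitIndex=2
Op 4: append 2 -> log_len=5
Op 5: F0 acks idx 2 -> match: F0=3 F1=2 F2=0; commitIndex=2
Op 6: F1 acks idx 3 -> match: F0=3 F1=3 F2=0; commitIndex=3
Op 7: F1 acks idx 3 -> match: F0=3 F1=3 F2=0; commitIndex=3
Op 8: append 2 -> log_len=7
Op 9: F2 acks idx 1 -> match: F0=3 F1=3 F2=1; commitIndex=3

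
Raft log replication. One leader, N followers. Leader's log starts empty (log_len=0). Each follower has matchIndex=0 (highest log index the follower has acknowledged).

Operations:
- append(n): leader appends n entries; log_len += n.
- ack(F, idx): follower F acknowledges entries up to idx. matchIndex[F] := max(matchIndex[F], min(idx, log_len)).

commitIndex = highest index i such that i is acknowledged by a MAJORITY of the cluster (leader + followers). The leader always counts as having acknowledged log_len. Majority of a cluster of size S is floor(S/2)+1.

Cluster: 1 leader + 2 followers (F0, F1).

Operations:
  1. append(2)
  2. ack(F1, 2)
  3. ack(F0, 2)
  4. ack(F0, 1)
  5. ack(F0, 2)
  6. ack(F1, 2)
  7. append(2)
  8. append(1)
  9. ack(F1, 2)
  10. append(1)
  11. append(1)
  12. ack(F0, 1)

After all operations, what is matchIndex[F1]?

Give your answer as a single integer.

Answer: 2

Derivation:
Op 1: append 2 -> log_len=2
Op 2: F1 acks idx 2 -> match: F0=0 F1=2; commitIndex=2
Op 3: F0 acks idx 2 -> match: F0=2 F1=2; commitIndex=2
Op 4: F0 acks idx 1 -> match: F0=2 F1=2; commitIndex=2
Op 5: F0 acks idx 2 -> match: F0=2 F1=2; commitIndex=2
Op 6: F1 acks idx 2 -> match: F0=2 F1=2; commitIndex=2
Op 7: append 2 -> log_len=4
Op 8: append 1 -> log_len=5
Op 9: F1 acks idx 2 -> match: F0=2 F1=2; commitIndex=2
Op 10: append 1 -> log_len=6
Op 11: append 1 -> log_len=7
Op 12: F0 acks idx 1 -> match: F0=2 F1=2; commitIndex=2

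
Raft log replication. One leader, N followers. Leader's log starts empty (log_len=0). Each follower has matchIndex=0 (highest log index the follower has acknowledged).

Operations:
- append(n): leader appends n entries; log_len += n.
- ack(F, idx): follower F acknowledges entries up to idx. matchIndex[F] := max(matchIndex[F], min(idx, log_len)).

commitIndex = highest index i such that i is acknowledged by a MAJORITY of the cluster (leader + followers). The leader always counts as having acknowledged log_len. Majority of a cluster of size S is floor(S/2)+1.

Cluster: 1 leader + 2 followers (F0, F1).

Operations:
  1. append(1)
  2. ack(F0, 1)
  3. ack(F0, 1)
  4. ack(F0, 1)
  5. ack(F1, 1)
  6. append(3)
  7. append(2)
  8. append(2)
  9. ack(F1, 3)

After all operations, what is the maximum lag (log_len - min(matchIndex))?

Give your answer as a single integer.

Op 1: append 1 -> log_len=1
Op 2: F0 acks idx 1 -> match: F0=1 F1=0; commitIndex=1
Op 3: F0 acks idx 1 -> match: F0=1 F1=0; commitIndex=1
Op 4: F0 acks idx 1 -> match: F0=1 F1=0; commitIndex=1
Op 5: F1 acks idx 1 -> match: F0=1 F1=1; commitIndex=1
Op 6: append 3 -> log_len=4
Op 7: append 2 -> log_len=6
Op 8: append 2 -> log_len=8
Op 9: F1 acks idx 3 -> match: F0=1 F1=3; commitIndex=3

Answer: 7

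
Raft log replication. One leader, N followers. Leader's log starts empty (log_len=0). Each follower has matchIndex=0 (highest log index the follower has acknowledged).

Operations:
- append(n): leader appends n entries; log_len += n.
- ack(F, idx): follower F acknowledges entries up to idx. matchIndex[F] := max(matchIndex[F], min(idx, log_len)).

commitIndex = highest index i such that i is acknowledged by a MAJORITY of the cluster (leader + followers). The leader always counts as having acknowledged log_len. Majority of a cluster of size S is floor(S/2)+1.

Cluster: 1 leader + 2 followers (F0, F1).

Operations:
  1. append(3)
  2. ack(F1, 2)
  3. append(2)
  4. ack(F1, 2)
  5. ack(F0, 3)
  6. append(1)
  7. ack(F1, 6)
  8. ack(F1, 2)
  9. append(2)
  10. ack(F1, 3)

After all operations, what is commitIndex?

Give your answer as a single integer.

Op 1: append 3 -> log_len=3
Op 2: F1 acks idx 2 -> match: F0=0 F1=2; commitIndex=2
Op 3: append 2 -> log_len=5
Op 4: F1 acks idx 2 -> match: F0=0 F1=2; commitIndex=2
Op 5: F0 acks idx 3 -> match: F0=3 F1=2; commitIndex=3
Op 6: append 1 -> log_len=6
Op 7: F1 acks idx 6 -> match: F0=3 F1=6; commitIndex=6
Op 8: F1 acks idx 2 -> match: F0=3 F1=6; commitIndex=6
Op 9: append 2 -> log_len=8
Op 10: F1 acks idx 3 -> match: F0=3 F1=6; commitIndex=6

Answer: 6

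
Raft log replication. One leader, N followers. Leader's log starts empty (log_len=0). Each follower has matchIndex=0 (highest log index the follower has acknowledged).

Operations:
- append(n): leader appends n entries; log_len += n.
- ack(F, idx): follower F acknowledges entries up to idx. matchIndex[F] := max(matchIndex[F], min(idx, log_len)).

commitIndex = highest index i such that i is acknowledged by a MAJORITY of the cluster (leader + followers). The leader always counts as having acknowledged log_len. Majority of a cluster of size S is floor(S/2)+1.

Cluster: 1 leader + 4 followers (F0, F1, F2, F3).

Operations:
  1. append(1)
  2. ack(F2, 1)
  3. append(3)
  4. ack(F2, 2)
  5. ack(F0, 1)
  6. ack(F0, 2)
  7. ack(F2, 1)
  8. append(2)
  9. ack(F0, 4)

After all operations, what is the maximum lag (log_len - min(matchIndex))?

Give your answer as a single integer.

Answer: 6

Derivation:
Op 1: append 1 -> log_len=1
Op 2: F2 acks idx 1 -> match: F0=0 F1=0 F2=1 F3=0; commitIndex=0
Op 3: append 3 -> log_len=4
Op 4: F2 acks idx 2 -> match: F0=0 F1=0 F2=2 F3=0; commitIndex=0
Op 5: F0 acks idx 1 -> match: F0=1 F1=0 F2=2 F3=0; commitIndex=1
Op 6: F0 acks idx 2 -> match: F0=2 F1=0 F2=2 F3=0; commitIndex=2
Op 7: F2 acks idx 1 -> match: F0=2 F1=0 F2=2 F3=0; commitIndex=2
Op 8: append 2 -> log_len=6
Op 9: F0 acks idx 4 -> match: F0=4 F1=0 F2=2 F3=0; commitIndex=2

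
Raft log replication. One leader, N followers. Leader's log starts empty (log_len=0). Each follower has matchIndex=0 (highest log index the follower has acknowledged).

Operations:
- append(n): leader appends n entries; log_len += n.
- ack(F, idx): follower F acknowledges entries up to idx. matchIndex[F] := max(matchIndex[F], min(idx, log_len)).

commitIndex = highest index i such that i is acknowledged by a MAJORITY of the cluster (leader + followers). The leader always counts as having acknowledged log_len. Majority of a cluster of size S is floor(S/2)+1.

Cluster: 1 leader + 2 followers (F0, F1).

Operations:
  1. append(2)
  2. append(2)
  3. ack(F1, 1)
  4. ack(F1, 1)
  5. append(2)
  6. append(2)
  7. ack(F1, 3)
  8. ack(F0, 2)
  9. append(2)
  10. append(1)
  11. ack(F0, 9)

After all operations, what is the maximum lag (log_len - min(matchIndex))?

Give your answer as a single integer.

Answer: 8

Derivation:
Op 1: append 2 -> log_len=2
Op 2: append 2 -> log_len=4
Op 3: F1 acks idx 1 -> match: F0=0 F1=1; commitIndex=1
Op 4: F1 acks idx 1 -> match: F0=0 F1=1; commitIndex=1
Op 5: append 2 -> log_len=6
Op 6: append 2 -> log_len=8
Op 7: F1 acks idx 3 -> match: F0=0 F1=3; commitIndex=3
Op 8: F0 acks idx 2 -> match: F0=2 F1=3; commitIndex=3
Op 9: append 2 -> log_len=10
Op 10: append 1 -> log_len=11
Op 11: F0 acks idx 9 -> match: F0=9 F1=3; commitIndex=9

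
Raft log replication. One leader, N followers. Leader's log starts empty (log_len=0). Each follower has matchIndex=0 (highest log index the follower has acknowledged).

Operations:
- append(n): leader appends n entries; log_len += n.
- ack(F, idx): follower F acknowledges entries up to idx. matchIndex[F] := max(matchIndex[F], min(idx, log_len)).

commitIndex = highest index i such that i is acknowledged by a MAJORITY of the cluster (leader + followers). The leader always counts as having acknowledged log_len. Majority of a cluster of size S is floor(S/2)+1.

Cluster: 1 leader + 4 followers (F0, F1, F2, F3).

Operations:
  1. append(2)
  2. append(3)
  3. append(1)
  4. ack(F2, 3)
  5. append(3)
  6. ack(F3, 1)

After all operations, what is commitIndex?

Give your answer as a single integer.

Op 1: append 2 -> log_len=2
Op 2: append 3 -> log_len=5
Op 3: append 1 -> log_len=6
Op 4: F2 acks idx 3 -> match: F0=0 F1=0 F2=3 F3=0; commitIndex=0
Op 5: append 3 -> log_len=9
Op 6: F3 acks idx 1 -> match: F0=0 F1=0 F2=3 F3=1; commitIndex=1

Answer: 1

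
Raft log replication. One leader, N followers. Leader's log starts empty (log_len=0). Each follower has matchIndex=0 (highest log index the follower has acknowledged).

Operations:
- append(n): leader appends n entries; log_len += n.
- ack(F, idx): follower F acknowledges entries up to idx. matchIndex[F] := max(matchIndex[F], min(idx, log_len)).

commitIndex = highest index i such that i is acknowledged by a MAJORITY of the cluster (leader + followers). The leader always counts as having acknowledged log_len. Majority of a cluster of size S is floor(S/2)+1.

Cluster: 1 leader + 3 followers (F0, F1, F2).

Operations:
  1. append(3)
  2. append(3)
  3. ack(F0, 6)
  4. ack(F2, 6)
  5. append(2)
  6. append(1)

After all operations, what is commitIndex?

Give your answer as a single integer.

Answer: 6

Derivation:
Op 1: append 3 -> log_len=3
Op 2: append 3 -> log_len=6
Op 3: F0 acks idx 6 -> match: F0=6 F1=0 F2=0; commitIndex=0
Op 4: F2 acks idx 6 -> match: F0=6 F1=0 F2=6; commitIndex=6
Op 5: append 2 -> log_len=8
Op 6: append 1 -> log_len=9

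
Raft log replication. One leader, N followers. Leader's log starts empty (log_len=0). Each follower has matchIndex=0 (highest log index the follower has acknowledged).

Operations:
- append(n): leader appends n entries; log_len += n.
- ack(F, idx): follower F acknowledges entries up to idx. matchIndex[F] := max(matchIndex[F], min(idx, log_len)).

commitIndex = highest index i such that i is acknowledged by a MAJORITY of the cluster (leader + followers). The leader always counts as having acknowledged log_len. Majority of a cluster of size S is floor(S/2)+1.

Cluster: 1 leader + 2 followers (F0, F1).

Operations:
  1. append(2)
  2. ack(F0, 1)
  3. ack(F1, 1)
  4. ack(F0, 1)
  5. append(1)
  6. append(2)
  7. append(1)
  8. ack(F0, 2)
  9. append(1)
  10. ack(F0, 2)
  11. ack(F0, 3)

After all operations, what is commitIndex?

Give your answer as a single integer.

Answer: 3

Derivation:
Op 1: append 2 -> log_len=2
Op 2: F0 acks idx 1 -> match: F0=1 F1=0; commitIndex=1
Op 3: F1 acks idx 1 -> match: F0=1 F1=1; commitIndex=1
Op 4: F0 acks idx 1 -> match: F0=1 F1=1; commitIndex=1
Op 5: append 1 -> log_len=3
Op 6: append 2 -> log_len=5
Op 7: append 1 -> log_len=6
Op 8: F0 acks idx 2 -> match: F0=2 F1=1; commitIndex=2
Op 9: append 1 -> log_len=7
Op 10: F0 acks idx 2 -> match: F0=2 F1=1; commitIndex=2
Op 11: F0 acks idx 3 -> match: F0=3 F1=1; commitIndex=3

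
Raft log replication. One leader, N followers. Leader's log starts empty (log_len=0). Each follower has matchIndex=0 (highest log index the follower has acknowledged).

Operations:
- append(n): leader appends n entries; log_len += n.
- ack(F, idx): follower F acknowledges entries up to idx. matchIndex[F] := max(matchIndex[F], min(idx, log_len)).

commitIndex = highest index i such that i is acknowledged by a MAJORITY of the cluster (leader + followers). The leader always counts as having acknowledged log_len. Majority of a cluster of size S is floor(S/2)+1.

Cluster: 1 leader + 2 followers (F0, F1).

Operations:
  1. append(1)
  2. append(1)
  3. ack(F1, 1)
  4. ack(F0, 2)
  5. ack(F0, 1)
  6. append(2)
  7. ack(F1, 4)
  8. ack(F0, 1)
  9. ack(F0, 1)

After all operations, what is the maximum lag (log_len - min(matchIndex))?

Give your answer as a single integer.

Answer: 2

Derivation:
Op 1: append 1 -> log_len=1
Op 2: append 1 -> log_len=2
Op 3: F1 acks idx 1 -> match: F0=0 F1=1; commitIndex=1
Op 4: F0 acks idx 2 -> match: F0=2 F1=1; commitIndex=2
Op 5: F0 acks idx 1 -> match: F0=2 F1=1; commitIndex=2
Op 6: append 2 -> log_len=4
Op 7: F1 acks idx 4 -> match: F0=2 F1=4; commitIndex=4
Op 8: F0 acks idx 1 -> match: F0=2 F1=4; commitIndex=4
Op 9: F0 acks idx 1 -> match: F0=2 F1=4; commitIndex=4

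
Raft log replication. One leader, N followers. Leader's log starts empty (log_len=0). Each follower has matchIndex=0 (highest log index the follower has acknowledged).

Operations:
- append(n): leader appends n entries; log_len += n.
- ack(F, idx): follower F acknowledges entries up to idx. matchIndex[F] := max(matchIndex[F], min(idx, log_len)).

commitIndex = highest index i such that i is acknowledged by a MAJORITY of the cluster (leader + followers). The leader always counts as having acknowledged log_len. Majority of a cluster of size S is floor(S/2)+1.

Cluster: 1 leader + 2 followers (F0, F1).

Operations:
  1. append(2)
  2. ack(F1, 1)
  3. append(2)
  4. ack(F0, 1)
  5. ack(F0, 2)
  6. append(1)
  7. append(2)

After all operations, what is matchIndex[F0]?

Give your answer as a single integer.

Answer: 2

Derivation:
Op 1: append 2 -> log_len=2
Op 2: F1 acks idx 1 -> match: F0=0 F1=1; commitIndex=1
Op 3: append 2 -> log_len=4
Op 4: F0 acks idx 1 -> match: F0=1 F1=1; commitIndex=1
Op 5: F0 acks idx 2 -> match: F0=2 F1=1; commitIndex=2
Op 6: append 1 -> log_len=5
Op 7: append 2 -> log_len=7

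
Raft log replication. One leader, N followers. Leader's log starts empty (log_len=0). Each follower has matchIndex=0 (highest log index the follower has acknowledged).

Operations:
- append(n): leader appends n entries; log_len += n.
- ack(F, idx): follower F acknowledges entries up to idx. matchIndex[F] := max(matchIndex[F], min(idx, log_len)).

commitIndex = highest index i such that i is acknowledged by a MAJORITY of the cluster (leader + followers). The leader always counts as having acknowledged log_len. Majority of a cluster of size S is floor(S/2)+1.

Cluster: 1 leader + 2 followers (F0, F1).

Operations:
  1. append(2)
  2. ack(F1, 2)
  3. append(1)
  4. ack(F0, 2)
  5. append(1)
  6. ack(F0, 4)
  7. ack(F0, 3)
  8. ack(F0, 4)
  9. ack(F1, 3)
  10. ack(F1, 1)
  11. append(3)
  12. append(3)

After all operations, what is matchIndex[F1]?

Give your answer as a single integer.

Answer: 3

Derivation:
Op 1: append 2 -> log_len=2
Op 2: F1 acks idx 2 -> match: F0=0 F1=2; commitIndex=2
Op 3: append 1 -> log_len=3
Op 4: F0 acks idx 2 -> match: F0=2 F1=2; commitIndex=2
Op 5: append 1 -> log_len=4
Op 6: F0 acks idx 4 -> match: F0=4 F1=2; commitIndex=4
Op 7: F0 acks idx 3 -> match: F0=4 F1=2; commitIndex=4
Op 8: F0 acks idx 4 -> match: F0=4 F1=2; commitIndex=4
Op 9: F1 acks idx 3 -> match: F0=4 F1=3; commitIndex=4
Op 10: F1 acks idx 1 -> match: F0=4 F1=3; commitIndex=4
Op 11: append 3 -> log_len=7
Op 12: append 3 -> log_len=10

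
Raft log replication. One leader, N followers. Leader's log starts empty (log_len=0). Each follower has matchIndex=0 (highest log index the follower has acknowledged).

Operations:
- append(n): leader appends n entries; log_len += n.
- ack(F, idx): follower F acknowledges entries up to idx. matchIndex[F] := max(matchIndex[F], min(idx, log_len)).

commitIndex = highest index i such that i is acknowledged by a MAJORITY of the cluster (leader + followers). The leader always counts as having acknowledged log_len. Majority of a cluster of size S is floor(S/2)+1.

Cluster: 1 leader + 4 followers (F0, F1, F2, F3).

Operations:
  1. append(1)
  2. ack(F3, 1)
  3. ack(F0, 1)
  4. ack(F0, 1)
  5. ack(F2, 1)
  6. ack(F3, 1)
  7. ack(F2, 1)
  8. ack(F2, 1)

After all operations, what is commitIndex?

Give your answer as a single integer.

Op 1: append 1 -> log_len=1
Op 2: F3 acks idx 1 -> match: F0=0 F1=0 F2=0 F3=1; commitIndex=0
Op 3: F0 acks idx 1 -> match: F0=1 F1=0 F2=0 F3=1; commitIndex=1
Op 4: F0 acks idx 1 -> match: F0=1 F1=0 F2=0 F3=1; commitIndex=1
Op 5: F2 acks idx 1 -> match: F0=1 F1=0 F2=1 F3=1; commitIndex=1
Op 6: F3 acks idx 1 -> match: F0=1 F1=0 F2=1 F3=1; commitIndex=1
Op 7: F2 acks idx 1 -> match: F0=1 F1=0 F2=1 F3=1; commitIndex=1
Op 8: F2 acks idx 1 -> match: F0=1 F1=0 F2=1 F3=1; commitIndex=1

Answer: 1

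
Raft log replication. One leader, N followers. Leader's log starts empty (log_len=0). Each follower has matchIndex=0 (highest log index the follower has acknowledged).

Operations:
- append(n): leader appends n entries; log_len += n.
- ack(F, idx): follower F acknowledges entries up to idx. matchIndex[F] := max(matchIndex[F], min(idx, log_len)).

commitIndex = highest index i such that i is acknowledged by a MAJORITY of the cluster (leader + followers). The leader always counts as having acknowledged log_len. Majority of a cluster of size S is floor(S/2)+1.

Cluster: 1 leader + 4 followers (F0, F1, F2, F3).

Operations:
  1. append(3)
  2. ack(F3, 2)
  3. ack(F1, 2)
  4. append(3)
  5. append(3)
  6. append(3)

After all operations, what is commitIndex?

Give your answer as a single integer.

Op 1: append 3 -> log_len=3
Op 2: F3 acks idx 2 -> match: F0=0 F1=0 F2=0 F3=2; commitIndex=0
Op 3: F1 acks idx 2 -> match: F0=0 F1=2 F2=0 F3=2; commitIndex=2
Op 4: append 3 -> log_len=6
Op 5: append 3 -> log_len=9
Op 6: append 3 -> log_len=12

Answer: 2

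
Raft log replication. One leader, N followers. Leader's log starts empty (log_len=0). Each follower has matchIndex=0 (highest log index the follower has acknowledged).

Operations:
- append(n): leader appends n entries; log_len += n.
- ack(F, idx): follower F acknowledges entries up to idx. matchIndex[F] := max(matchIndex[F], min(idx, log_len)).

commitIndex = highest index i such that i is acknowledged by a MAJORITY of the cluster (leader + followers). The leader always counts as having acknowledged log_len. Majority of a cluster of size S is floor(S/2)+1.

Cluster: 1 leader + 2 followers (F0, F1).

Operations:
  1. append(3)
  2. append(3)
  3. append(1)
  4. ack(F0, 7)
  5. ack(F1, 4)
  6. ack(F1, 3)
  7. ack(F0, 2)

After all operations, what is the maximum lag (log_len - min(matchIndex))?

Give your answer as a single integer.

Answer: 3

Derivation:
Op 1: append 3 -> log_len=3
Op 2: append 3 -> log_len=6
Op 3: append 1 -> log_len=7
Op 4: F0 acks idx 7 -> match: F0=7 F1=0; commitIndex=7
Op 5: F1 acks idx 4 -> match: F0=7 F1=4; commitIndex=7
Op 6: F1 acks idx 3 -> match: F0=7 F1=4; commitIndex=7
Op 7: F0 acks idx 2 -> match: F0=7 F1=4; commitIndex=7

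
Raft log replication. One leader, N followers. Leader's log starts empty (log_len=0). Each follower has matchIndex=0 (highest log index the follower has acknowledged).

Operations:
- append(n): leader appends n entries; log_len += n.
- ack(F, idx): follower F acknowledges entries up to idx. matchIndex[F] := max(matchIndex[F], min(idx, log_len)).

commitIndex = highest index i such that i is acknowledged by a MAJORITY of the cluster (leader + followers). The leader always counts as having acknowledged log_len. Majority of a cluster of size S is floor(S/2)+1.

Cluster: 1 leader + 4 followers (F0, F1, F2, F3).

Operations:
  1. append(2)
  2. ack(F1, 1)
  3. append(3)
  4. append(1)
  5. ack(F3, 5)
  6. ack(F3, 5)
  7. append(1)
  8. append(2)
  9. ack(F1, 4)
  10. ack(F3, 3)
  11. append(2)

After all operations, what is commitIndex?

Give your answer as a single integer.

Op 1: append 2 -> log_len=2
Op 2: F1 acks idx 1 -> match: F0=0 F1=1 F2=0 F3=0; commitIndex=0
Op 3: append 3 -> log_len=5
Op 4: append 1 -> log_len=6
Op 5: F3 acks idx 5 -> match: F0=0 F1=1 F2=0 F3=5; commitIndex=1
Op 6: F3 acks idx 5 -> match: F0=0 F1=1 F2=0 F3=5; commitIndex=1
Op 7: append 1 -> log_len=7
Op 8: append 2 -> log_len=9
Op 9: F1 acks idx 4 -> match: F0=0 F1=4 F2=0 F3=5; commitIndex=4
Op 10: F3 acks idx 3 -> match: F0=0 F1=4 F2=0 F3=5; commitIndex=4
Op 11: append 2 -> log_len=11

Answer: 4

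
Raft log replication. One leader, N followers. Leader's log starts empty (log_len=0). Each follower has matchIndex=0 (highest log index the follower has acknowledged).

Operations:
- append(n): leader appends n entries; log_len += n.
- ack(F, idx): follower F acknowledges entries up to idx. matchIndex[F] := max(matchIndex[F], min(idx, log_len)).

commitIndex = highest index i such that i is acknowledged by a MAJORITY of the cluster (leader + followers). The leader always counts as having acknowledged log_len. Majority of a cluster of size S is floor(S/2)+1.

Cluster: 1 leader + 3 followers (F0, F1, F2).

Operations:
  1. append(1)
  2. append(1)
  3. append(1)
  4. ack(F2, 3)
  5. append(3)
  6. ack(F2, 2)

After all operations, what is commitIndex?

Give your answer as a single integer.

Answer: 0

Derivation:
Op 1: append 1 -> log_len=1
Op 2: append 1 -> log_len=2
Op 3: append 1 -> log_len=3
Op 4: F2 acks idx 3 -> match: F0=0 F1=0 F2=3; commitIndex=0
Op 5: append 3 -> log_len=6
Op 6: F2 acks idx 2 -> match: F0=0 F1=0 F2=3; commitIndex=0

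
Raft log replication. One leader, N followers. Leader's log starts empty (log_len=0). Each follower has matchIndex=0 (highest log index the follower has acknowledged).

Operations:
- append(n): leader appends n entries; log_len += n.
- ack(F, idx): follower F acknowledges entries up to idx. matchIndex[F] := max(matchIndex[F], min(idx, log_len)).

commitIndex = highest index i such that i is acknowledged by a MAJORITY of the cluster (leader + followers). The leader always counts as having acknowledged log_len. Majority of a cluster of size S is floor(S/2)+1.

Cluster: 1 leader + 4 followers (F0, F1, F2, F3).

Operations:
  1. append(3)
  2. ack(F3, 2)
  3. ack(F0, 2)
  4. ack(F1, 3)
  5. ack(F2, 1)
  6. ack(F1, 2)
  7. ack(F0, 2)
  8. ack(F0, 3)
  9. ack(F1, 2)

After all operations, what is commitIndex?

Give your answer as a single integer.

Op 1: append 3 -> log_len=3
Op 2: F3 acks idx 2 -> match: F0=0 F1=0 F2=0 F3=2; commitIndex=0
Op 3: F0 acks idx 2 -> match: F0=2 F1=0 F2=0 F3=2; commitIndex=2
Op 4: F1 acks idx 3 -> match: F0=2 F1=3 F2=0 F3=2; commitIndex=2
Op 5: F2 acks idx 1 -> match: F0=2 F1=3 F2=1 F3=2; commitIndex=2
Op 6: F1 acks idx 2 -> match: F0=2 F1=3 F2=1 F3=2; commitIndex=2
Op 7: F0 acks idx 2 -> match: F0=2 F1=3 F2=1 F3=2; commitIndex=2
Op 8: F0 acks idx 3 -> match: F0=3 F1=3 F2=1 F3=2; commitIndex=3
Op 9: F1 acks idx 2 -> match: F0=3 F1=3 F2=1 F3=2; commitIndex=3

Answer: 3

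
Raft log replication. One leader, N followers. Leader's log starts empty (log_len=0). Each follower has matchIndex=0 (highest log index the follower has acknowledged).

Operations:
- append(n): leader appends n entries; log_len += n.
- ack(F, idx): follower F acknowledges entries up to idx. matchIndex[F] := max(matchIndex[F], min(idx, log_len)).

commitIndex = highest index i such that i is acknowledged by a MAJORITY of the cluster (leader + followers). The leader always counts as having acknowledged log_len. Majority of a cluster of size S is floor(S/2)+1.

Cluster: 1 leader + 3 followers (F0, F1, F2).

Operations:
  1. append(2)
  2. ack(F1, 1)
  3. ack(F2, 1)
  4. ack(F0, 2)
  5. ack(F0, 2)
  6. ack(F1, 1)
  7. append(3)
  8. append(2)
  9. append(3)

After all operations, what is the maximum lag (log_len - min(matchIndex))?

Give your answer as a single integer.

Answer: 9

Derivation:
Op 1: append 2 -> log_len=2
Op 2: F1 acks idx 1 -> match: F0=0 F1=1 F2=0; commitIndex=0
Op 3: F2 acks idx 1 -> match: F0=0 F1=1 F2=1; commitIndex=1
Op 4: F0 acks idx 2 -> match: F0=2 F1=1 F2=1; commitIndex=1
Op 5: F0 acks idx 2 -> match: F0=2 F1=1 F2=1; commitIndex=1
Op 6: F1 acks idx 1 -> match: F0=2 F1=1 F2=1; commitIndex=1
Op 7: append 3 -> log_len=5
Op 8: append 2 -> log_len=7
Op 9: append 3 -> log_len=10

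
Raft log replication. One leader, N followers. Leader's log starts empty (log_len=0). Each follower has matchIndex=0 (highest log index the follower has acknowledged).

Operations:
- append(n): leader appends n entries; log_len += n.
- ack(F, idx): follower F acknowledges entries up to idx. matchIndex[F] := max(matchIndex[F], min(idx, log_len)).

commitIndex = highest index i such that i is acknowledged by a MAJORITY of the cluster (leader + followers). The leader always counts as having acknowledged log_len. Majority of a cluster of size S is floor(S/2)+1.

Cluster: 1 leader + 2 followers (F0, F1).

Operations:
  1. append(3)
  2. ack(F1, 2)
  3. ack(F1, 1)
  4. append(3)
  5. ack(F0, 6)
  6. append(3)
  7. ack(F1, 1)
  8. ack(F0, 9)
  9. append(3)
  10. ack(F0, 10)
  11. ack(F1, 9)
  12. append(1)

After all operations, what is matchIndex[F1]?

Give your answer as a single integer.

Op 1: append 3 -> log_len=3
Op 2: F1 acks idx 2 -> match: F0=0 F1=2; commitIndex=2
Op 3: F1 acks idx 1 -> match: F0=0 F1=2; commitIndex=2
Op 4: append 3 -> log_len=6
Op 5: F0 acks idx 6 -> match: F0=6 F1=2; commitIndex=6
Op 6: append 3 -> log_len=9
Op 7: F1 acks idx 1 -> match: F0=6 F1=2; commitIndex=6
Op 8: F0 acks idx 9 -> match: F0=9 F1=2; commitIndex=9
Op 9: append 3 -> log_len=12
Op 10: F0 acks idx 10 -> match: F0=10 F1=2; commitIndex=10
Op 11: F1 acks idx 9 -> match: F0=10 F1=9; commitIndex=10
Op 12: append 1 -> log_len=13

Answer: 9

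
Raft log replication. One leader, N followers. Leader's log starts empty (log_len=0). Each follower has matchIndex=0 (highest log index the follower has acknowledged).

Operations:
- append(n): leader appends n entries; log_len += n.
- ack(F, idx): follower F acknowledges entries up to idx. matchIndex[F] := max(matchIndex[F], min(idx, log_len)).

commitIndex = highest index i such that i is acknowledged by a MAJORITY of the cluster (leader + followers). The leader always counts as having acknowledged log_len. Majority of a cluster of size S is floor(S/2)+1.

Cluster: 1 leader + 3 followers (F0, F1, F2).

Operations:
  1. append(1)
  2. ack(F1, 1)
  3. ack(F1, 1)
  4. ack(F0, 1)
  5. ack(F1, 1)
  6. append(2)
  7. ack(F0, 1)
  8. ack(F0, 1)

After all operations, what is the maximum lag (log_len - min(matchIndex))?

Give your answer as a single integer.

Answer: 3

Derivation:
Op 1: append 1 -> log_len=1
Op 2: F1 acks idx 1 -> match: F0=0 F1=1 F2=0; commitIndex=0
Op 3: F1 acks idx 1 -> match: F0=0 F1=1 F2=0; commitIndex=0
Op 4: F0 acks idx 1 -> match: F0=1 F1=1 F2=0; commitIndex=1
Op 5: F1 acks idx 1 -> match: F0=1 F1=1 F2=0; commitIndex=1
Op 6: append 2 -> log_len=3
Op 7: F0 acks idx 1 -> match: F0=1 F1=1 F2=0; commitIndex=1
Op 8: F0 acks idx 1 -> match: F0=1 F1=1 F2=0; commitIndex=1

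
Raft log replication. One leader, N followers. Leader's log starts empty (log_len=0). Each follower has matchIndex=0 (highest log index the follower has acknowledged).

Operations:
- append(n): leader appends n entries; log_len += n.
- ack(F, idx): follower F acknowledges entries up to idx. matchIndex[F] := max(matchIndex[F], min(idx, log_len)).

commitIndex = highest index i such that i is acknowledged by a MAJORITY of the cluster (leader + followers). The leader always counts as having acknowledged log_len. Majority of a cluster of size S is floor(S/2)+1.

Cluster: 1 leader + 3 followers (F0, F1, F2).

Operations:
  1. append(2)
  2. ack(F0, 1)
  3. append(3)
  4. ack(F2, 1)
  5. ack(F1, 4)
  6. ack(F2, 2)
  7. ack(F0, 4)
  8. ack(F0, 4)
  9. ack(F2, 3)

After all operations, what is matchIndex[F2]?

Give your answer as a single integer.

Op 1: append 2 -> log_len=2
Op 2: F0 acks idx 1 -> match: F0=1 F1=0 F2=0; commitIndex=0
Op 3: append 3 -> log_len=5
Op 4: F2 acks idx 1 -> match: F0=1 F1=0 F2=1; commitIndex=1
Op 5: F1 acks idx 4 -> match: F0=1 F1=4 F2=1; commitIndex=1
Op 6: F2 acks idx 2 -> match: F0=1 F1=4 F2=2; commitIndex=2
Op 7: F0 acks idx 4 -> match: F0=4 F1=4 F2=2; commitIndex=4
Op 8: F0 acks idx 4 -> match: F0=4 F1=4 F2=2; commitIndex=4
Op 9: F2 acks idx 3 -> match: F0=4 F1=4 F2=3; commitIndex=4

Answer: 3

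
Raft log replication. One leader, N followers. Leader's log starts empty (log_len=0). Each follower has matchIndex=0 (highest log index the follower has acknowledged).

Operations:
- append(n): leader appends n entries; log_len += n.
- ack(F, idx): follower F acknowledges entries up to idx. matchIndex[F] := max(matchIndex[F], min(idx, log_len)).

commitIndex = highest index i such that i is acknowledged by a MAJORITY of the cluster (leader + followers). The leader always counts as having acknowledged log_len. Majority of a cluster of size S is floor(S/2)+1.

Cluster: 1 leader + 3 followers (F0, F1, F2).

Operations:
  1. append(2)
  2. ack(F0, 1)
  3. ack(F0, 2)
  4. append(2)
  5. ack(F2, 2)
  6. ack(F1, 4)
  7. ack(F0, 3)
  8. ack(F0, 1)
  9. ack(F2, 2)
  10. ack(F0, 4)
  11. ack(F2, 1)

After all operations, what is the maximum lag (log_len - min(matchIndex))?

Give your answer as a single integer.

Op 1: append 2 -> log_len=2
Op 2: F0 acks idx 1 -> match: F0=1 F1=0 F2=0; commitIndex=0
Op 3: F0 acks idx 2 -> match: F0=2 F1=0 F2=0; commitIndex=0
Op 4: append 2 -> log_len=4
Op 5: F2 acks idx 2 -> match: F0=2 F1=0 F2=2; commitIndex=2
Op 6: F1 acks idx 4 -> match: F0=2 F1=4 F2=2; commitIndex=2
Op 7: F0 acks idx 3 -> match: F0=3 F1=4 F2=2; commitIndex=3
Op 8: F0 acks idx 1 -> match: F0=3 F1=4 F2=2; commitIndex=3
Op 9: F2 acks idx 2 -> match: F0=3 F1=4 F2=2; commitIndex=3
Op 10: F0 acks idx 4 -> match: F0=4 F1=4 F2=2; commitIndex=4
Op 11: F2 acks idx 1 -> match: F0=4 F1=4 F2=2; commitIndex=4

Answer: 2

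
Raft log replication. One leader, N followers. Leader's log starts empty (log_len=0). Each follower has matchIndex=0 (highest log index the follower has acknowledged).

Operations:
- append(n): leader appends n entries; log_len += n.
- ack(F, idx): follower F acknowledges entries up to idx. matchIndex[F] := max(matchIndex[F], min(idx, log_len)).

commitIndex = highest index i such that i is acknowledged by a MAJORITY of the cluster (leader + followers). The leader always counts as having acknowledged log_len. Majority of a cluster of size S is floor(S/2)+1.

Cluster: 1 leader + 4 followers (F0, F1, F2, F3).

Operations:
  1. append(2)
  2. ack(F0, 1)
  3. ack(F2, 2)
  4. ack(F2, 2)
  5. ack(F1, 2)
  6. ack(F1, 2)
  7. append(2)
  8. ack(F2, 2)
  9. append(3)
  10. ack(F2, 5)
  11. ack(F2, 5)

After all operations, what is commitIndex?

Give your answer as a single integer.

Op 1: append 2 -> log_len=2
Op 2: F0 acks idx 1 -> match: F0=1 F1=0 F2=0 F3=0; commitIndex=0
Op 3: F2 acks idx 2 -> match: F0=1 F1=0 F2=2 F3=0; commitIndex=1
Op 4: F2 acks idx 2 -> match: F0=1 F1=0 F2=2 F3=0; commitIndex=1
Op 5: F1 acks idx 2 -> match: F0=1 F1=2 F2=2 F3=0; commitIndex=2
Op 6: F1 acks idx 2 -> match: F0=1 F1=2 F2=2 F3=0; commitIndex=2
Op 7: append 2 -> log_len=4
Op 8: F2 acks idx 2 -> match: F0=1 F1=2 F2=2 F3=0; commitIndex=2
Op 9: append 3 -> log_len=7
Op 10: F2 acks idx 5 -> match: F0=1 F1=2 F2=5 F3=0; commitIndex=2
Op 11: F2 acks idx 5 -> match: F0=1 F1=2 F2=5 F3=0; commitIndex=2

Answer: 2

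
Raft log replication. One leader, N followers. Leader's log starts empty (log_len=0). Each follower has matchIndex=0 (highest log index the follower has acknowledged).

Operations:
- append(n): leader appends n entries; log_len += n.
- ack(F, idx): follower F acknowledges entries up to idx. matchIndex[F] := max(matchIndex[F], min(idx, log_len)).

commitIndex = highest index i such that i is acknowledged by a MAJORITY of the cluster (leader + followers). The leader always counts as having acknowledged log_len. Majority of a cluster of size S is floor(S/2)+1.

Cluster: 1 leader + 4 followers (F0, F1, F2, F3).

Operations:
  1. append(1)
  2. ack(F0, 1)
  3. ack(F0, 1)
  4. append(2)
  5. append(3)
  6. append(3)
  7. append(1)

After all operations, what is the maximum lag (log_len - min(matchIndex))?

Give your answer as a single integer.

Answer: 10

Derivation:
Op 1: append 1 -> log_len=1
Op 2: F0 acks idx 1 -> match: F0=1 F1=0 F2=0 F3=0; commitIndex=0
Op 3: F0 acks idx 1 -> match: F0=1 F1=0 F2=0 F3=0; commitIndex=0
Op 4: append 2 -> log_len=3
Op 5: append 3 -> log_len=6
Op 6: append 3 -> log_len=9
Op 7: append 1 -> log_len=10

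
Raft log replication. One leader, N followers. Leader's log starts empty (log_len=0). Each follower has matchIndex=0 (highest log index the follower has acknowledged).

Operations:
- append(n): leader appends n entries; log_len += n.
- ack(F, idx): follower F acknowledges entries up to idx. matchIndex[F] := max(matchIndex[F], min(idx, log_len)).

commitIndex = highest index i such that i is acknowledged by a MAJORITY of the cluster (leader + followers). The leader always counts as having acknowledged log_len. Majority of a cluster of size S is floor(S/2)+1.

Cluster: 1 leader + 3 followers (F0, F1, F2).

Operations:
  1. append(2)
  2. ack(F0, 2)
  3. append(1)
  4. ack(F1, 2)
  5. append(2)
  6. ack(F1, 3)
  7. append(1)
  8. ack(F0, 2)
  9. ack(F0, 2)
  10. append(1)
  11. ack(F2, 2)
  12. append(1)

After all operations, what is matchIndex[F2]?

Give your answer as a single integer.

Answer: 2

Derivation:
Op 1: append 2 -> log_len=2
Op 2: F0 acks idx 2 -> match: F0=2 F1=0 F2=0; commitIndex=0
Op 3: append 1 -> log_len=3
Op 4: F1 acks idx 2 -> match: F0=2 F1=2 F2=0; commitIndex=2
Op 5: append 2 -> log_len=5
Op 6: F1 acks idx 3 -> match: F0=2 F1=3 F2=0; commitIndex=2
Op 7: append 1 -> log_len=6
Op 8: F0 acks idx 2 -> match: F0=2 F1=3 F2=0; commitIndex=2
Op 9: F0 acks idx 2 -> match: F0=2 F1=3 F2=0; commitIndex=2
Op 10: append 1 -> log_len=7
Op 11: F2 acks idx 2 -> match: F0=2 F1=3 F2=2; commitIndex=2
Op 12: append 1 -> log_len=8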